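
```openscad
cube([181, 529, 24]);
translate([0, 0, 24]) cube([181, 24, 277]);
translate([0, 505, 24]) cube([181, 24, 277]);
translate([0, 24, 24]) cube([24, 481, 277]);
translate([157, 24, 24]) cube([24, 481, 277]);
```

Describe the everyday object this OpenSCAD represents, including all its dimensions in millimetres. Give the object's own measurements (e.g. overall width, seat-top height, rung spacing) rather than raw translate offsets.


An open-topped rectangular box: outside dimensions 181×529×301 mm, with a uniform wall and base thickness of 24 mm. The base is a full 181×529 slab on the floor; four walls sit on top of the base. The front and back walls (the −y and +y sides) span the full width; the two side walls fit between them.


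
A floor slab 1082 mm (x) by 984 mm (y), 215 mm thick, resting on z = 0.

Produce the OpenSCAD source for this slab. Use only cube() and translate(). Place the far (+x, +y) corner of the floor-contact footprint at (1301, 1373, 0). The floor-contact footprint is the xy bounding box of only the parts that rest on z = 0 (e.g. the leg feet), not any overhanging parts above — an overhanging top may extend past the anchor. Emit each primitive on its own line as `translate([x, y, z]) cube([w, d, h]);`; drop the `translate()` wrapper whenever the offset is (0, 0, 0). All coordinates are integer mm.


translate([219, 389, 0]) cube([1082, 984, 215]);


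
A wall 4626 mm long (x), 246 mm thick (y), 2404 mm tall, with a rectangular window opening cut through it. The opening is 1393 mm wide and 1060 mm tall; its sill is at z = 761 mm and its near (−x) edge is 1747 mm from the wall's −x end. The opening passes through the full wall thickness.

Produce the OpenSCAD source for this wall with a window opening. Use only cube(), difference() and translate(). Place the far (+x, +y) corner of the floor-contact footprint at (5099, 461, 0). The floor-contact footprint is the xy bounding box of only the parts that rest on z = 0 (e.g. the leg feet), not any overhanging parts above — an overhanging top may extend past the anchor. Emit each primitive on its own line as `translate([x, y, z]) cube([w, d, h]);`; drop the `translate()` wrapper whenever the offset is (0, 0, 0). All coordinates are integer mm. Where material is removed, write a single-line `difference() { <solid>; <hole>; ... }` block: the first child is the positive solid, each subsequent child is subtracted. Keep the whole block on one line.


difference() { translate([473, 215, 0]) cube([4626, 246, 2404]); translate([2220, 215, 761]) cube([1393, 246, 1060]); }


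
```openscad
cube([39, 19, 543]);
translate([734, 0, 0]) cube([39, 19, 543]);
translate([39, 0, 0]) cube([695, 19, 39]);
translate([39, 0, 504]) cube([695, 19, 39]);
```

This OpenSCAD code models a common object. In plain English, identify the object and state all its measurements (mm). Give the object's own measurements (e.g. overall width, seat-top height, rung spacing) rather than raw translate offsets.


A rectangular picture frame lying in the x–z plane (depth along y). The opening is 695 mm wide (x) by 465 mm tall (z), surrounded by a border 39 mm wide on all four sides. The frame is 19 mm deep and is made of two full-height vertical stiles with two horizontal rails fitted between them.


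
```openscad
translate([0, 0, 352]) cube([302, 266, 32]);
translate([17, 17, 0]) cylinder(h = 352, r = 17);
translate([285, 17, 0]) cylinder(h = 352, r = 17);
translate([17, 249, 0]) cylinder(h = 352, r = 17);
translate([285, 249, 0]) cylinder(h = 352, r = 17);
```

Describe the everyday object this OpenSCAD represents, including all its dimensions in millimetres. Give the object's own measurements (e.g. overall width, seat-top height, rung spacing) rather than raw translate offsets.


A simple wooden stool: a rectangular seat 302 mm (x) by 266 mm (y), 32 mm thick, top face at z = 384 mm, on four round legs, each 34 mm in diameter. The legs rest on z = 0, each leg's axis is inset half a diameter from the nearest pair of seat edges (so the leg's bounding box is flush with the corner).


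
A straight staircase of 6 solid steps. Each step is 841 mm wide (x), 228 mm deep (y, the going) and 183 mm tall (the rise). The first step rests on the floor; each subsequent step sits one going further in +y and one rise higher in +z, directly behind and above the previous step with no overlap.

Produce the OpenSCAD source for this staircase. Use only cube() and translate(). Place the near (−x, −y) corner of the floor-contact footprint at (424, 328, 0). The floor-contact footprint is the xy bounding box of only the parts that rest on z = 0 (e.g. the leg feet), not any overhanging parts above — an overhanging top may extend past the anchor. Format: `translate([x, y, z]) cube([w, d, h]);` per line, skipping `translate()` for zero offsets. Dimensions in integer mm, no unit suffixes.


translate([424, 328, 0]) cube([841, 228, 183]);
translate([424, 556, 183]) cube([841, 228, 183]);
translate([424, 784, 366]) cube([841, 228, 183]);
translate([424, 1012, 549]) cube([841, 228, 183]);
translate([424, 1240, 732]) cube([841, 228, 183]);
translate([424, 1468, 915]) cube([841, 228, 183]);


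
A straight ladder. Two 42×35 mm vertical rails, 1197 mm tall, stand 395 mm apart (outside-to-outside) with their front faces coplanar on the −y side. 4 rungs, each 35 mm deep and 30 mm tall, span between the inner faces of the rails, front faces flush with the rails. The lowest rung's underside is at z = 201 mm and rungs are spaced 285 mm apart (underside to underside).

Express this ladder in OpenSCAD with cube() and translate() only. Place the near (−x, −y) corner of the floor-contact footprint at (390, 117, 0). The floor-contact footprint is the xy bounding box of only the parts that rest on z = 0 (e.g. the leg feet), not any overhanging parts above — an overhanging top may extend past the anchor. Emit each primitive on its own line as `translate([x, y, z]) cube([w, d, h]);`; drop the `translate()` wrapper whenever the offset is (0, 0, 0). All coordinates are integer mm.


translate([390, 117, 0]) cube([42, 35, 1197]);
translate([743, 117, 0]) cube([42, 35, 1197]);
translate([432, 117, 201]) cube([311, 35, 30]);
translate([432, 117, 486]) cube([311, 35, 30]);
translate([432, 117, 771]) cube([311, 35, 30]);
translate([432, 117, 1056]) cube([311, 35, 30]);


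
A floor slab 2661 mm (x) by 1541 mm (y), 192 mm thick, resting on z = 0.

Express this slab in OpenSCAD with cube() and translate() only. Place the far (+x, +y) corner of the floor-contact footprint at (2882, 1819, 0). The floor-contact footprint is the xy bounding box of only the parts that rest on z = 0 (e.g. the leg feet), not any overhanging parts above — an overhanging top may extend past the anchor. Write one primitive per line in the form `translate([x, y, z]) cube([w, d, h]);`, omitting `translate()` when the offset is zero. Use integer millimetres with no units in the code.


translate([221, 278, 0]) cube([2661, 1541, 192]);


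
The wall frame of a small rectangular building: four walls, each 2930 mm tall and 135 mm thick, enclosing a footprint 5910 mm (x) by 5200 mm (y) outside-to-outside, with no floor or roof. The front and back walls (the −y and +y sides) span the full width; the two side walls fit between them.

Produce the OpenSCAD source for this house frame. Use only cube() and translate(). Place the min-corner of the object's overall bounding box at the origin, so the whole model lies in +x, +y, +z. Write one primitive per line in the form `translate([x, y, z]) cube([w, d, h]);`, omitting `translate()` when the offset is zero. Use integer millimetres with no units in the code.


cube([5910, 135, 2930]);
translate([0, 5065, 0]) cube([5910, 135, 2930]);
translate([0, 135, 0]) cube([135, 4930, 2930]);
translate([5775, 135, 0]) cube([135, 4930, 2930]);


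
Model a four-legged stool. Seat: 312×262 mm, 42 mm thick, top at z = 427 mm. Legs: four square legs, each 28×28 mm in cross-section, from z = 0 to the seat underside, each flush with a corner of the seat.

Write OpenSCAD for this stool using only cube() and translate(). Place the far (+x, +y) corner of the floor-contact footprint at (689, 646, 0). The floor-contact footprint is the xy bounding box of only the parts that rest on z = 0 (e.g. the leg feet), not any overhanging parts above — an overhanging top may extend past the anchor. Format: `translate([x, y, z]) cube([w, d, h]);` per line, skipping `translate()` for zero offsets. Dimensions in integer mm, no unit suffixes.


translate([377, 384, 385]) cube([312, 262, 42]);
translate([377, 384, 0]) cube([28, 28, 385]);
translate([661, 384, 0]) cube([28, 28, 385]);
translate([377, 618, 0]) cube([28, 28, 385]);
translate([661, 618, 0]) cube([28, 28, 385]);


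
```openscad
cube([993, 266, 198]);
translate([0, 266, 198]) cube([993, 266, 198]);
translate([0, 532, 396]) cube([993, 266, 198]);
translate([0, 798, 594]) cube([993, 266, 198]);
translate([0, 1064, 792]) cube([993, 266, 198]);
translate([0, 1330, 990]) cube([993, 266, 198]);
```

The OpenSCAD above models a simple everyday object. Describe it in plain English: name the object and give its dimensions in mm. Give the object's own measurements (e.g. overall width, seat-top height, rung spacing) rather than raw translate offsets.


A straight staircase of 6 solid steps. Each step is 993 mm wide (x), 266 mm deep (y, the going) and 198 mm tall (the rise). The first step rests on the floor; each subsequent step sits one going further in +y and one rise higher in +z, directly behind and above the previous step with no overlap.


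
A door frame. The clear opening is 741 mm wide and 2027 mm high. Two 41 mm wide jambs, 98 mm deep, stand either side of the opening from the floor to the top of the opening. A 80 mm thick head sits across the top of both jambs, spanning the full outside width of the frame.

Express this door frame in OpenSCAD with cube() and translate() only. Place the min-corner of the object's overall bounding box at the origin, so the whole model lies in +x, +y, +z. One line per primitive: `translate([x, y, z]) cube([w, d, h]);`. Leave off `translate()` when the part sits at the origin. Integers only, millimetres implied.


cube([41, 98, 2027]);
translate([782, 0, 0]) cube([41, 98, 2027]);
translate([0, 0, 2027]) cube([823, 98, 80]);


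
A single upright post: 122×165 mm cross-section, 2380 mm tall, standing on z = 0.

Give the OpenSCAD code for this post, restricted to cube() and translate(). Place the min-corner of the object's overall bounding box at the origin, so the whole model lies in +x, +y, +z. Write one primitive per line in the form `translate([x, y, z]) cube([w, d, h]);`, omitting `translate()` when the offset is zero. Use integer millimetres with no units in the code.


cube([122, 165, 2380]);


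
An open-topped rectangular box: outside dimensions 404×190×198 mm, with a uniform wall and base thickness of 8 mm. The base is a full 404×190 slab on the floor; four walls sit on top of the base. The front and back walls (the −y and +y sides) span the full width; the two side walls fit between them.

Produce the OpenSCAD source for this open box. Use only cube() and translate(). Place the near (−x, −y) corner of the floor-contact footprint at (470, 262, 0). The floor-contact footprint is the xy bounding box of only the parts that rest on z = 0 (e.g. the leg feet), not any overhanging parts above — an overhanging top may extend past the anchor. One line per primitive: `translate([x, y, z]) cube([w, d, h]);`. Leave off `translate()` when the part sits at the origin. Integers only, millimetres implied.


translate([470, 262, 0]) cube([404, 190, 8]);
translate([470, 262, 8]) cube([404, 8, 190]);
translate([470, 444, 8]) cube([404, 8, 190]);
translate([470, 270, 8]) cube([8, 174, 190]);
translate([866, 270, 8]) cube([8, 174, 190]);


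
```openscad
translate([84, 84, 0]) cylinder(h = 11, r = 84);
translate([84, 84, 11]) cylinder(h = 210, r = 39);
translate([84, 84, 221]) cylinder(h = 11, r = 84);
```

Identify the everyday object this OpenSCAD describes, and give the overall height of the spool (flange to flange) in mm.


A spool. The overall height is 232 mm.

Three coaxial cylinders, large–small–large — a spool. Two 11 mm flanges and a 210 mm core give 11 + 210 + 11 = 232 mm.


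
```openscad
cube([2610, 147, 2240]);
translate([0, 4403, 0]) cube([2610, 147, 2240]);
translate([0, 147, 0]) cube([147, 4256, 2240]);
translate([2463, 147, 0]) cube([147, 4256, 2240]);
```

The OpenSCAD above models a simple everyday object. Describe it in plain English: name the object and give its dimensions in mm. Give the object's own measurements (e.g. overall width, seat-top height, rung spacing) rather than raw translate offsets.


The wall frame of a small rectangular building: four walls, each 2240 mm tall and 147 mm thick, enclosing a footprint 2610 mm (x) by 4550 mm (y) outside-to-outside, with no floor or roof. The front and back walls (the −y and +y sides) span the full width; the two side walls fit between them.


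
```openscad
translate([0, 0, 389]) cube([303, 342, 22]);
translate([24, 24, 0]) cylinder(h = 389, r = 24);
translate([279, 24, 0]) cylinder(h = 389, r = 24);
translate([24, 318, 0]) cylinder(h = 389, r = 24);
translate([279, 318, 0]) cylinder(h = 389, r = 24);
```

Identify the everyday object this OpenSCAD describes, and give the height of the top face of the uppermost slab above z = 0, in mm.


A stool. The seat height is 411 mm.

A 303×342×22 slab at z = 389 on four corner cylinders — a stool. The seat top is 389 + 22 = 411 mm.


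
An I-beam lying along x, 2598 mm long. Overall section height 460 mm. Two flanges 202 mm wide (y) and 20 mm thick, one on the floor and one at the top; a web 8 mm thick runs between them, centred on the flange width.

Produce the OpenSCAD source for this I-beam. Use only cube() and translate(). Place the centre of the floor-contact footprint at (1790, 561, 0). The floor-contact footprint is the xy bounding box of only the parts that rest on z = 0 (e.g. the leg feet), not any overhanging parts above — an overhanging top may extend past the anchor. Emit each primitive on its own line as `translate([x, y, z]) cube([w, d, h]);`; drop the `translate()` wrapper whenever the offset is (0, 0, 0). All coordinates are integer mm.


translate([491, 460, 0]) cube([2598, 202, 20]);
translate([491, 557, 20]) cube([2598, 8, 420]);
translate([491, 460, 440]) cube([2598, 202, 20]);


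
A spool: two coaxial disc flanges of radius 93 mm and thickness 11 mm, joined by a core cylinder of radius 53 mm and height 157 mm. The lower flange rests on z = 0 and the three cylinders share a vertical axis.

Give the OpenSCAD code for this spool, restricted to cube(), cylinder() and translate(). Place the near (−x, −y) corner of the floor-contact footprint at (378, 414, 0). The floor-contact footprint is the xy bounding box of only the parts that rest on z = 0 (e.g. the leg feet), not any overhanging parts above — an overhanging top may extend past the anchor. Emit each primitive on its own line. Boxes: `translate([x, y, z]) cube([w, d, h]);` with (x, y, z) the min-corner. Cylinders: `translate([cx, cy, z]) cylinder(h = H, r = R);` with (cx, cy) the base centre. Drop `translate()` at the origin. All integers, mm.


translate([471, 507, 0]) cylinder(h = 11, r = 93);
translate([471, 507, 11]) cylinder(h = 157, r = 53);
translate([471, 507, 168]) cylinder(h = 11, r = 93);


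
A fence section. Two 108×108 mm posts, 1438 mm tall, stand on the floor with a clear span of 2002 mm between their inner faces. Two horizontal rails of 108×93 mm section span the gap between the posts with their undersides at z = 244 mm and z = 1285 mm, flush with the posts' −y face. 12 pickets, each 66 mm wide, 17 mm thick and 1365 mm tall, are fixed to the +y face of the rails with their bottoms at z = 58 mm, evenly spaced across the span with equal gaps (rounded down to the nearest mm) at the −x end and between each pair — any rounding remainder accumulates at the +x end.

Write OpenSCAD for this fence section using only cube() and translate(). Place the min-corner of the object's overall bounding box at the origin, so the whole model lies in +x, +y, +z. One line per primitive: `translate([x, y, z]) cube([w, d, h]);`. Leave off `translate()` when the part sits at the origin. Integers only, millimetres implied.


cube([108, 108, 1438]);
translate([2110, 0, 0]) cube([108, 108, 1438]);
translate([108, 0, 244]) cube([2002, 108, 93]);
translate([108, 0, 1285]) cube([2002, 108, 93]);
translate([201, 108, 58]) cube([66, 17, 1365]);
translate([360, 108, 58]) cube([66, 17, 1365]);
translate([519, 108, 58]) cube([66, 17, 1365]);
translate([678, 108, 58]) cube([66, 17, 1365]);
translate([837, 108, 58]) cube([66, 17, 1365]);
translate([996, 108, 58]) cube([66, 17, 1365]);
translate([1155, 108, 58]) cube([66, 17, 1365]);
translate([1314, 108, 58]) cube([66, 17, 1365]);
translate([1473, 108, 58]) cube([66, 17, 1365]);
translate([1632, 108, 58]) cube([66, 17, 1365]);
translate([1791, 108, 58]) cube([66, 17, 1365]);
translate([1950, 108, 58]) cube([66, 17, 1365]);


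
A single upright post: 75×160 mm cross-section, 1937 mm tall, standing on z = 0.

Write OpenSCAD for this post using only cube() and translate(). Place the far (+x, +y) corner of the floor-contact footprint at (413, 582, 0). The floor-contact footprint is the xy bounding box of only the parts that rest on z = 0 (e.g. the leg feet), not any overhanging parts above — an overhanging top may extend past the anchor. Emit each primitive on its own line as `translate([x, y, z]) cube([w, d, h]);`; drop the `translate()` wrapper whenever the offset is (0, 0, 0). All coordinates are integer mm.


translate([338, 422, 0]) cube([75, 160, 1937]);


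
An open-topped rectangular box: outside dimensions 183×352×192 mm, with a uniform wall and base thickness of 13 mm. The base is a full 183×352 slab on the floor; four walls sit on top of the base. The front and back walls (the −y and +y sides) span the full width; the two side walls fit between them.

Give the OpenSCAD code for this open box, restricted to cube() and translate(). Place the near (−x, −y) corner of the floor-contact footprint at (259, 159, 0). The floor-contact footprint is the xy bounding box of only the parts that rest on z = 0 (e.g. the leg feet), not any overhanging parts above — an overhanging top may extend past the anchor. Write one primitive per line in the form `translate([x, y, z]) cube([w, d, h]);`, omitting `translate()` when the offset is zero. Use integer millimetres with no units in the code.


translate([259, 159, 0]) cube([183, 352, 13]);
translate([259, 159, 13]) cube([183, 13, 179]);
translate([259, 498, 13]) cube([183, 13, 179]);
translate([259, 172, 13]) cube([13, 326, 179]);
translate([429, 172, 13]) cube([13, 326, 179]);


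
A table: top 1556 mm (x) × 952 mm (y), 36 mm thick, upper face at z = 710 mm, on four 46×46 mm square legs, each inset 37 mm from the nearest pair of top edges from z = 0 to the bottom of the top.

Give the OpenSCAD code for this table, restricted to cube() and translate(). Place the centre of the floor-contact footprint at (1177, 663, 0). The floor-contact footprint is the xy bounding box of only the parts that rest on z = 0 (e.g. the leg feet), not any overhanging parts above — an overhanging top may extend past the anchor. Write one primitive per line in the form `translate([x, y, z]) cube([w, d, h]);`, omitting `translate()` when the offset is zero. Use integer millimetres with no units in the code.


// leg_h = 710 - 36 = 674
translate([399, 187, 674]) cube([1556, 952, 36]);
translate([436, 224, 0]) cube([46, 46, 674]);
translate([1872, 224, 0]) cube([46, 46, 674]);
translate([436, 1056, 0]) cube([46, 46, 674]);
translate([1872, 1056, 0]) cube([46, 46, 674]);


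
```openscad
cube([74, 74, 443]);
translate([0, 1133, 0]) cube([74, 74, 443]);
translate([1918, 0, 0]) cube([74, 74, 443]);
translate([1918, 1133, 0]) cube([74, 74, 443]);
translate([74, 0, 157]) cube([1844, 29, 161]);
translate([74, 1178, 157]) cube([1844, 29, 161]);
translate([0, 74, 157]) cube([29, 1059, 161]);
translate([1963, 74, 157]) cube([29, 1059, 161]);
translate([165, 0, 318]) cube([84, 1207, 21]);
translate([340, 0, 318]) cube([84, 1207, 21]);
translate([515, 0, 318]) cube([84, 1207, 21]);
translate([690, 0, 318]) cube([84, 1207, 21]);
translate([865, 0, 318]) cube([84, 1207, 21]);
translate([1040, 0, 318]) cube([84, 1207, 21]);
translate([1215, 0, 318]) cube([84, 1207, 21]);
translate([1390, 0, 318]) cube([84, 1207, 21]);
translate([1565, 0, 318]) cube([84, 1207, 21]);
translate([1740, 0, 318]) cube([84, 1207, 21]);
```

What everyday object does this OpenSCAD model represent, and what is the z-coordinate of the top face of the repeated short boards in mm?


A bed frame. The slat-top height is 339 mm.

Four posts, four rails, and a row of slats — a bed frame. Slats sit on the rails at z = 157 + 161 = 318; with slat thickness 21, the top is 339 mm.


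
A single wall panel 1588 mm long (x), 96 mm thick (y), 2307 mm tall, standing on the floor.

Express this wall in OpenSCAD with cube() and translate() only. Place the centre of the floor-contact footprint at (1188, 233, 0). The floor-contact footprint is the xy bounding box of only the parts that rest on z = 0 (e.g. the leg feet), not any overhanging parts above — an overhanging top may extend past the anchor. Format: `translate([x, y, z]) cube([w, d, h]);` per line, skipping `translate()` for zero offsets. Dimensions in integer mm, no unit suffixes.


translate([394, 185, 0]) cube([1588, 96, 2307]);


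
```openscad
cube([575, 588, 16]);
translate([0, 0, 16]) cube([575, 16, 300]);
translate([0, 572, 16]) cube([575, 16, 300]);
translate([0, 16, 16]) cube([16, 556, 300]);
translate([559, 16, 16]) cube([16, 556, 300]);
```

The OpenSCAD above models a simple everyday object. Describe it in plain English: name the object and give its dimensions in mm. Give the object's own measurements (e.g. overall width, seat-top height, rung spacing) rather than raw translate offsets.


An open-topped rectangular box: outside dimensions 575×588×316 mm, with a uniform wall and base thickness of 16 mm. The base is a full 575×588 slab on the floor; four walls sit on top of the base. The front and back walls (the −y and +y sides) span the full width; the two side walls fit between them.


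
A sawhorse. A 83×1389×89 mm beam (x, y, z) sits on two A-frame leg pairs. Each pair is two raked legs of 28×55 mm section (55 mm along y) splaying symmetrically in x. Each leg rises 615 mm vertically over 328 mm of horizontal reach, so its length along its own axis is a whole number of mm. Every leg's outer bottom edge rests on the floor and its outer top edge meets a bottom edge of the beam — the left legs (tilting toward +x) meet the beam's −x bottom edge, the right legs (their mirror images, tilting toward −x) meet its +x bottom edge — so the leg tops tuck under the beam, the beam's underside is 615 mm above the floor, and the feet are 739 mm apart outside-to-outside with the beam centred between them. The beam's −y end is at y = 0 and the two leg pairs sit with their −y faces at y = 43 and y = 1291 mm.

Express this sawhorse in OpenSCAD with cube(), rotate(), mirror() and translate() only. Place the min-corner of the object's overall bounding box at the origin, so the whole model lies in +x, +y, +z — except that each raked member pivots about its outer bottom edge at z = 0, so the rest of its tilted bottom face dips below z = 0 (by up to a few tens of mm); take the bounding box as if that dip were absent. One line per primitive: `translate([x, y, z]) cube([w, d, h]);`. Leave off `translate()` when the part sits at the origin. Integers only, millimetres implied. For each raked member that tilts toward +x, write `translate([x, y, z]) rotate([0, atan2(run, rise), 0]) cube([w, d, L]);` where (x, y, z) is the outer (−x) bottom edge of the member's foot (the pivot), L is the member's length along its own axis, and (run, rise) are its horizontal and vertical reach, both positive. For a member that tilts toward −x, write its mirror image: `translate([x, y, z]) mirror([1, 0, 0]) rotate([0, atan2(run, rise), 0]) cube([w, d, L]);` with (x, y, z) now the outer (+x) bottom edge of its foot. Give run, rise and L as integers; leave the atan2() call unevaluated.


translate([328, 0, 615]) cube([83, 1389, 89]);
translate([0, 43, 0]) rotate([0, atan2(328, 615), 0]) cube([28, 55, 697]);
translate([739, 43, 0]) mirror([1, 0, 0]) rotate([0, atan2(328, 615), 0]) cube([28, 55, 697]);
translate([0, 1291, 0]) rotate([0, atan2(328, 615), 0]) cube([28, 55, 697]);
translate([739, 1291, 0]) mirror([1, 0, 0]) rotate([0, atan2(328, 615), 0]) cube([28, 55, 697]);


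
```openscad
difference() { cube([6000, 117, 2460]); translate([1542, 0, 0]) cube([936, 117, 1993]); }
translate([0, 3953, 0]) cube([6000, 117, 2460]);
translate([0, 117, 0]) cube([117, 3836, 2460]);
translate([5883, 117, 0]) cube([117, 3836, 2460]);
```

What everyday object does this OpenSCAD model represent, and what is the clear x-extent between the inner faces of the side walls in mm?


A single room. The interior width is 5766 mm.

Four walls enclosing a rectangle with a door in the front wall — a room. Outside width 6000 minus two 117 mm walls gives 5766 mm.


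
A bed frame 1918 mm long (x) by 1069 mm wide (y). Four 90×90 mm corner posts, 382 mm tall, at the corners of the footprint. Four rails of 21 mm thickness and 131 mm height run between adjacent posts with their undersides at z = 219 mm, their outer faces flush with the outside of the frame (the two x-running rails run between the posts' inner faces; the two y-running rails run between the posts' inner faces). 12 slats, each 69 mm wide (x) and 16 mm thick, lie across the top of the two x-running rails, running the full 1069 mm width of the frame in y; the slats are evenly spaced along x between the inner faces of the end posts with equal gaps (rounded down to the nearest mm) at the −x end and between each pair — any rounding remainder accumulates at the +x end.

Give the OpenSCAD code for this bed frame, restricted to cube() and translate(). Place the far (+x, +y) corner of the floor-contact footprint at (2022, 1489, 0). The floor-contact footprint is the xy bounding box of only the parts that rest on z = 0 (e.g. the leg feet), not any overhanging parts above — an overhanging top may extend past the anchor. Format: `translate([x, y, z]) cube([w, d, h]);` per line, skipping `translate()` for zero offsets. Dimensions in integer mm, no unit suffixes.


translate([104, 420, 0]) cube([90, 90, 382]);
translate([104, 1399, 0]) cube([90, 90, 382]);
translate([1932, 420, 0]) cube([90, 90, 382]);
translate([1932, 1399, 0]) cube([90, 90, 382]);
translate([194, 420, 219]) cube([1738, 21, 131]);
translate([194, 1468, 219]) cube([1738, 21, 131]);
translate([104, 510, 219]) cube([21, 889, 131]);
translate([2001, 510, 219]) cube([21, 889, 131]);
translate([264, 420, 350]) cube([69, 1069, 16]);
translate([403, 420, 350]) cube([69, 1069, 16]);
translate([542, 420, 350]) cube([69, 1069, 16]);
translate([681, 420, 350]) cube([69, 1069, 16]);
translate([820, 420, 350]) cube([69, 1069, 16]);
translate([959, 420, 350]) cube([69, 1069, 16]);
translate([1098, 420, 350]) cube([69, 1069, 16]);
translate([1237, 420, 350]) cube([69, 1069, 16]);
translate([1376, 420, 350]) cube([69, 1069, 16]);
translate([1515, 420, 350]) cube([69, 1069, 16]);
translate([1654, 420, 350]) cube([69, 1069, 16]);
translate([1793, 420, 350]) cube([69, 1069, 16]);


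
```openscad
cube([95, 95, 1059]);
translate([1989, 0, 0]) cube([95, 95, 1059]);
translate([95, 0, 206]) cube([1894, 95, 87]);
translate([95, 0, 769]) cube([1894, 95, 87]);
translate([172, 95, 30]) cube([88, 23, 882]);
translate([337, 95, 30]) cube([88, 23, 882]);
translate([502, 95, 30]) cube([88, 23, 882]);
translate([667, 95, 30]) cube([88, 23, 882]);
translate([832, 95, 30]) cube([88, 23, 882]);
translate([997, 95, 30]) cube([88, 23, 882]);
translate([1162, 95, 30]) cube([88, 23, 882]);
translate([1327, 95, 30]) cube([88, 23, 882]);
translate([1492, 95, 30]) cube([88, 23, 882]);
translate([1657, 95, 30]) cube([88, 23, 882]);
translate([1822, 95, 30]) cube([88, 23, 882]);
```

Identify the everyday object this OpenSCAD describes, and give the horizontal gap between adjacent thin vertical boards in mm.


A fence section. The picket gap is 77 mm.

Two posts, two rails, 11 pickets — a fence section. Span 1894 mm holds 11 pickets of 88 mm with 12 equal gaps: ⌊(1894 − 11·88) / 12⌋ = 77 mm.


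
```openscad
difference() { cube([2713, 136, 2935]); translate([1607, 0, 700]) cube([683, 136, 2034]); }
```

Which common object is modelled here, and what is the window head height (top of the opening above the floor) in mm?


A wall with a window opening. The window head height is 2734 mm.

A wall with a rectangular opening subtracted — a window. Sill at z = 700, opening 2034 mm tall, so the head is at 700 + 2034 = 2734 mm.


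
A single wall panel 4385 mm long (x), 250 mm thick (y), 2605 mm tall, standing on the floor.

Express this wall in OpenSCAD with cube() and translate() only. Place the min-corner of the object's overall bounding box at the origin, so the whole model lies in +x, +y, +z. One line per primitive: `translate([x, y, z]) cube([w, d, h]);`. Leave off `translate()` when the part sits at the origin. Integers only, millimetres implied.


cube([4385, 250, 2605]);


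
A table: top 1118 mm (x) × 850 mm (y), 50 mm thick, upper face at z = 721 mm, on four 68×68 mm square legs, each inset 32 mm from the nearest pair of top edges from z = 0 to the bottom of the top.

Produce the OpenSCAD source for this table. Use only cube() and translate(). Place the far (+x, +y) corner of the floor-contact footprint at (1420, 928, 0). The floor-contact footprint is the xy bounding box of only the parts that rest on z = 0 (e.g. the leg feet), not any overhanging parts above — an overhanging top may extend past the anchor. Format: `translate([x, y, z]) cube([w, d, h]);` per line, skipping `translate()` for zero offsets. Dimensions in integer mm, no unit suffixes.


translate([334, 110, 671]) cube([1118, 850, 50]);
translate([366, 142, 0]) cube([68, 68, 671]);
translate([1352, 142, 0]) cube([68, 68, 671]);
translate([366, 860, 0]) cube([68, 68, 671]);
translate([1352, 860, 0]) cube([68, 68, 671]);


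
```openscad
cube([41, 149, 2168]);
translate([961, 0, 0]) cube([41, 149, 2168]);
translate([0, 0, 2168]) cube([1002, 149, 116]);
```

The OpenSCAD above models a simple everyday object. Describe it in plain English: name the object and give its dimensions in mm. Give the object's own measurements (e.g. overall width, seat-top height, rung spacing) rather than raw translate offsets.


A door frame. The clear opening is 920 mm wide and 2168 mm high. Two 41 mm wide jambs, 149 mm deep, stand either side of the opening from the floor to the top of the opening. A 116 mm thick head sits across the top of both jambs, spanning the full outside width of the frame.


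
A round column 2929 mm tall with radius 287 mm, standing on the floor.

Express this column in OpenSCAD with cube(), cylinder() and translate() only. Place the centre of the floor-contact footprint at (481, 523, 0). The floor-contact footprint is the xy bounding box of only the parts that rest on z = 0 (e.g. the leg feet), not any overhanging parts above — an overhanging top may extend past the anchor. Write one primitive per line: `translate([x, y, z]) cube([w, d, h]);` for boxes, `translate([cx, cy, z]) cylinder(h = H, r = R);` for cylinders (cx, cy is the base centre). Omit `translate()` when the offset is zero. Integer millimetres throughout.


translate([481, 523, 0]) cylinder(h = 2929, r = 287);


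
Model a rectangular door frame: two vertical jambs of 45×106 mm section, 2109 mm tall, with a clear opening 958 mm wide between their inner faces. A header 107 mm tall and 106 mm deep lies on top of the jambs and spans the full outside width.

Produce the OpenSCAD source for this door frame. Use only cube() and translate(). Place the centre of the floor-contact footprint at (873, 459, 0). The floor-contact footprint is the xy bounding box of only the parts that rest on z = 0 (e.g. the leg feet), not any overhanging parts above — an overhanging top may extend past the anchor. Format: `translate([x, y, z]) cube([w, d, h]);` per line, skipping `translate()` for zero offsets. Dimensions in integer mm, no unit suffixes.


translate([349, 406, 0]) cube([45, 106, 2109]);
translate([1352, 406, 0]) cube([45, 106, 2109]);
translate([349, 406, 2109]) cube([1048, 106, 107]);


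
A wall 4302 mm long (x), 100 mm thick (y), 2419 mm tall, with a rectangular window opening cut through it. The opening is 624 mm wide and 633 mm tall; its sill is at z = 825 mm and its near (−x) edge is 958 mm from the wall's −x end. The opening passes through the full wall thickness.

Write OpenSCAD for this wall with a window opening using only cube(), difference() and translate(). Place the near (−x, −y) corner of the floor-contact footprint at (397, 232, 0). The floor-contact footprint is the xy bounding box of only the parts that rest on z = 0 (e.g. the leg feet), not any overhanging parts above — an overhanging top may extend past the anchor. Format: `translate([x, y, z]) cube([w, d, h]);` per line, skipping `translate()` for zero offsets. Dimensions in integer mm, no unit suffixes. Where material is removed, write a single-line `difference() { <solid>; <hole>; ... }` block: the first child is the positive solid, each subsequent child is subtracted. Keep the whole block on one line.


difference() { translate([397, 232, 0]) cube([4302, 100, 2419]); translate([1355, 232, 825]) cube([624, 100, 633]); }


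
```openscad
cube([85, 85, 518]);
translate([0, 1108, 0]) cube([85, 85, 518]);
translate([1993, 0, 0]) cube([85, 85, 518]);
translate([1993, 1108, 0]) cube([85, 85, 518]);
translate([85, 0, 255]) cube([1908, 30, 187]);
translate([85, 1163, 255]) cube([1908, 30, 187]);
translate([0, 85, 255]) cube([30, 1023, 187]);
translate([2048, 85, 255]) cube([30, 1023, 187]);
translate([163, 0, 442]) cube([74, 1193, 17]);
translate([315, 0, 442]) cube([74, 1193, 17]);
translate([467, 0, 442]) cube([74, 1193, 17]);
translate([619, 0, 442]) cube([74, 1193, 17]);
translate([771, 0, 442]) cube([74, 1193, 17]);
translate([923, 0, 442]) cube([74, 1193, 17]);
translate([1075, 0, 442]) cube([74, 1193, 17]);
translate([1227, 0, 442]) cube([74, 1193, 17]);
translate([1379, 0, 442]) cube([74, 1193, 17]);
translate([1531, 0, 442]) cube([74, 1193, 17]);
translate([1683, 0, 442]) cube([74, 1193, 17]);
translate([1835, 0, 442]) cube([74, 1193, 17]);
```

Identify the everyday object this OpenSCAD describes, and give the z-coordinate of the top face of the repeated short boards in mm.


A bed frame. The slat-top height is 459 mm.

Four posts, four rails, and a row of slats — a bed frame. Slats sit on the rails at z = 255 + 187 = 442; with slat thickness 17, the top is 459 mm.


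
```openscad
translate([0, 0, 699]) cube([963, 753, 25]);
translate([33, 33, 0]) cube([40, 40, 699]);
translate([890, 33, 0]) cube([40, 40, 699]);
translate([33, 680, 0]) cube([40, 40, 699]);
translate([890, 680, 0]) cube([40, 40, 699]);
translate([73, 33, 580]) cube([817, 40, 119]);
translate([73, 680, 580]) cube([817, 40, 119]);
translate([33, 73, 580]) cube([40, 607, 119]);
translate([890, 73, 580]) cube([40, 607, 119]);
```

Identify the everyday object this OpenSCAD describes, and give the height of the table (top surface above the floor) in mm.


A table. The table height is 724 mm.

A 963×753×25 slab sits at z = 699 on four 40 mm square posts — a table. The top surface is at 699 + 25 = 724 mm.


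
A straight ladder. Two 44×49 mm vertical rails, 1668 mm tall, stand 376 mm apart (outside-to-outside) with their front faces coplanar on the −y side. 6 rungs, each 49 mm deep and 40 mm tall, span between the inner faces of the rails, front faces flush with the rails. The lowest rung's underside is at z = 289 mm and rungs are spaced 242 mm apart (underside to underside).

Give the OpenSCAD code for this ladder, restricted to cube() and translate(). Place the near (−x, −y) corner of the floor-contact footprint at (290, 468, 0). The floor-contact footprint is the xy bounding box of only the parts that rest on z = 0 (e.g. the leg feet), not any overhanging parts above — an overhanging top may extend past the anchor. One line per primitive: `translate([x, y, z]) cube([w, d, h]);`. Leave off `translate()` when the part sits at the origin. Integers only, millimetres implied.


translate([290, 468, 0]) cube([44, 49, 1668]);
translate([622, 468, 0]) cube([44, 49, 1668]);
translate([334, 468, 289]) cube([288, 49, 40]);
translate([334, 468, 531]) cube([288, 49, 40]);
translate([334, 468, 773]) cube([288, 49, 40]);
translate([334, 468, 1015]) cube([288, 49, 40]);
translate([334, 468, 1257]) cube([288, 49, 40]);
translate([334, 468, 1499]) cube([288, 49, 40]);


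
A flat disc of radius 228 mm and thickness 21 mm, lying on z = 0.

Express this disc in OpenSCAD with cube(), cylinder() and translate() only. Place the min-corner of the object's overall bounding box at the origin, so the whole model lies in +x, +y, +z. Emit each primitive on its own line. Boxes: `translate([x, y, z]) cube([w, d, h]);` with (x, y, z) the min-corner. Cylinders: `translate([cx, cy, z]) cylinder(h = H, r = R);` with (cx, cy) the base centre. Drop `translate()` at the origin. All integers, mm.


translate([228, 228, 0]) cylinder(h = 21, r = 228);


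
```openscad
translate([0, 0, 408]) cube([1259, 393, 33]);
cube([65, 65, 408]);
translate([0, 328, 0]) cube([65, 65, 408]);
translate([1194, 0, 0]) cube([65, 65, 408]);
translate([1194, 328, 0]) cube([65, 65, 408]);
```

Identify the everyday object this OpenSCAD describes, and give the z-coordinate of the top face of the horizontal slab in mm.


A bench. The seat-top height is 441 mm.

A long slab on four corner posts — a bench. The slab sits at z = 408 with thickness 33, so the top is 408 + 33 = 441 mm.


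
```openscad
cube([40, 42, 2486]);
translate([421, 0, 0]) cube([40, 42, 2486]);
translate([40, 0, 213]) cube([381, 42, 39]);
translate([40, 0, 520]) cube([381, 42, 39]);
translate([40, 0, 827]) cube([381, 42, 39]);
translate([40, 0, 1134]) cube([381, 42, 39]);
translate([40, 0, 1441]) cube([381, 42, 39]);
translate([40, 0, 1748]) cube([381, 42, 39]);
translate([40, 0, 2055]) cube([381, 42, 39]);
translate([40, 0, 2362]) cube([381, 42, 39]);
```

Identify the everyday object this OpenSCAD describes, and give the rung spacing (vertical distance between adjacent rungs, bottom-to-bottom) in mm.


A ladder. The rung spacing is 307 mm.

Two tall 40×42 posts with 8 short bars between them — a ladder. Adjacent rungs sit at z = 213 and z = 520, so the spacing is 520 − 213 = 307 mm.


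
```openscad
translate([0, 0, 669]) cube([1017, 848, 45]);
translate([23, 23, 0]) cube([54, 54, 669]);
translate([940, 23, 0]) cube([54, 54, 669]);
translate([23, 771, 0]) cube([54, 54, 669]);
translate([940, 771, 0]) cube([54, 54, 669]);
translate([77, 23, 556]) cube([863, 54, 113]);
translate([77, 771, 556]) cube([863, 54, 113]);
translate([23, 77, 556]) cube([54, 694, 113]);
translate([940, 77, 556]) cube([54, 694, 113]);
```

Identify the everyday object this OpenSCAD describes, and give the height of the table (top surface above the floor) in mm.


A table. The table height is 714 mm.

A 1017×848×45 slab sits at z = 669 on four 54 mm square posts — a table. The top surface is at 669 + 45 = 714 mm.


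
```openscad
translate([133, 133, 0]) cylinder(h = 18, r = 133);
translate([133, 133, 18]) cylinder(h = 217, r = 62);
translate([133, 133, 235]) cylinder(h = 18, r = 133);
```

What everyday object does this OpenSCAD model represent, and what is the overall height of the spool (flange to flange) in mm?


A spool. The overall height is 253 mm.

Three coaxial cylinders, large–small–large — a spool. Two 18 mm flanges and a 217 mm core give 18 + 217 + 18 = 253 mm.
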